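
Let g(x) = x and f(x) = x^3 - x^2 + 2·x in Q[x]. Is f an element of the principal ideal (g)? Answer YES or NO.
In Q[x] the ideal (g) consists of all multiples of g, so f ∈ (g) iff g | f, i.e. iff the remainder of f on division by g is 0. Divide f by g (g is monic, so eliminate the leading term of the running remainder at each step):
  leading term x^3: subtract (x^2)·g(x) = x^3, leaving -x^2 + 2·x
  leading term -x^2: subtract (-x)·g(x) = -x^2, leaving 2·x
  leading term 2·x: subtract (2)·g(x) = 2·x, leaving 0
The remainder is 0, so f(x) = g(x) · h(x) with h(x) = x^2 - x + 2. Hence g | f, i.e. f ∈ (g).

Final answer: YES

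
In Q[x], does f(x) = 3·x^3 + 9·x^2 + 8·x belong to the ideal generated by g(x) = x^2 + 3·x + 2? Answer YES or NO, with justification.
In Q[x] the ideal (g) consists of all multiples of g, so f ∈ (g) iff g | f, i.e. iff the remainder of f on division by g is 0. Divide f by g (g is monic, so eliminate the leading term of the running remainder at each step):
  leading term 3·x^3: subtract (3·x)·g(x) = 3·x^3 + 9·x^2 + 6·x, leaving 2·x
The remainder r(x) = 2·x ≠ 0 (and deg r < deg g), so g ∤ f, i.e. f ∉ (g).

Final answer: NO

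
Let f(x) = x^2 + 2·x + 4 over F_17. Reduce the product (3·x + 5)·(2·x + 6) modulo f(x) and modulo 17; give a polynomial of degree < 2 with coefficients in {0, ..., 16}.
a · b ≡ 16·x + 6 (mod f(x))

Multiply as integer polynomials: a · b = 6·x^2 + 28·x + 30. Reducing coefficients mod 17: a · b ≡ 6·x^2 + 11·x + 13. Now divide by f(x) = x^2 + 2·x + 4 in F_17[x], eliminating the leading term at each step:
  leading term 6·x^2: subtract (6)·f(x) = 6·x^2 + 12·x + 7, leaving 16·x + 6 (coefficients mod 17)
The degree is now < 2, so this is the remainder. Hence a · b ≡ 16·x + 6 in F_17[x]/(f).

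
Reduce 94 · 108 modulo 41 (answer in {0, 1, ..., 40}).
Reduce the factors first: 94 ≡ 12, 108 ≡ 26 (mod 41), so 94 · 108 ≡ 12 · 26 (mod 41). 12 · 26 = 312. Dividing by 41: 312 = 7·41 + 25. So (94 · 108) mod 41 = 25.

Final answer: 25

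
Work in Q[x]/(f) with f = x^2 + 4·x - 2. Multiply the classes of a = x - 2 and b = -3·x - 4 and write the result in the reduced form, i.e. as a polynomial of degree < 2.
a · b ≡ 14·x + 2 (mod f(x))

First multiply in Q[x] without reducing: a · b = -3·x^2 + 2·x + 8. Now divide by f(x) = x^2 + 4·x - 2, eliminating the leading term at each step:
  leading term -3·x^2: subtract (-3)·f(x) = -3·x^2 - 12·x + 6, leaving 14·x + 2
The degree is now < 2, so this is the remainder. Hence a · b ≡ 14·x + 2 in Q[x]/(f).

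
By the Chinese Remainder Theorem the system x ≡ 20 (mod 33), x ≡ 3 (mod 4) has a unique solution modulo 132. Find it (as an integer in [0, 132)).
x ≡ 119 (mod 132); the representative in [0, 132) is 119

The moduli 33, 4 are pairwise coprime, so by the CRT there is a unique solution mod 33·4 = 132.
Solve by successive substitution. Start with x ≡ 20 (mod 33).
  Combine with x ≡ 3 (mod 4): write x = 20 + 33·t and require 20 + 33·t ≡ 3 (mod 4), i.e. 33·t ≡ 3 − 20 ≡ 3 (mod 4). Since 33^(−1) ≡ 1 (mod 4) (33 ≡ 1 (mod 4)), t ≡ 1·3 ≡ 3 (mod 4). So x ≡ 20 + 33·3 = 119 (mod 132).
Unique solution in [0, 132): x = 119.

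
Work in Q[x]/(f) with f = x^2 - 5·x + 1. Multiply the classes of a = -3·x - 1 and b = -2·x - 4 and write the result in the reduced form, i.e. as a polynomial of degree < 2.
a · b ≡ 44·x - 2 (mod f(x))

First multiply in Q[x] without reducing: a · b = 6·x^2 + 14·x + 4. Now divide by f(x) = x^2 - 5·x + 1, eliminating the leading term at each step:
  leading term 6·x^2: subtract (6)·f(x) = 6·x^2 - 30·x + 6, leaving 44·x - 2
The degree is now < 2, so this is the remainder. Hence a · b ≡ 44·x - 2 in Q[x]/(f).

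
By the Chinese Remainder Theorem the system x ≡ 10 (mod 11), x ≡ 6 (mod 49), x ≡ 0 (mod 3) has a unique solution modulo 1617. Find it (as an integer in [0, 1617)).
x ≡ 153 (mod 1617); the representative in [0, 1617) is 153

The moduli 11, 49, 3 are pairwise coprime, so by the CRT there is a unique solution mod 11·49·3 = 1617.
Solve by successive substitution. Start with x ≡ 10 (mod 11).
  Combine with x ≡ 6 (mod 49): write x = 10 + 11·t and require 10 + 11·t ≡ 6 (mod 49), i.e. 11·t ≡ 6 − 10 ≡ 45 (mod 49). Since 11^(−1) ≡ 9 (mod 49), t ≡ 9·45 ≡ 13 (mod 49). So x ≡ 10 + 11·13 = 153 (mod 539).
  Combine with x ≡ 0 (mod 3): write x = 153 + 539·t and require 153 + 539·t ≡ 0 (mod 3), i.e. 539·t ≡ 0 − 153 ≡ 0 (mod 3). Since 539^(−1) ≡ 2 (mod 3) (539 ≡ 2 (mod 3)), t ≡ 2·0 ≡ 0 (mod 3). So x ≡ 153 + 539·0 = 153 (mod 1617).
Unique solution in [0, 1617): x = 153.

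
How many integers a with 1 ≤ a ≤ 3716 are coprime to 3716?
The number of a ∈ {1, ..., 3716} with gcd(a, 3716) = 1 is by definition Euler's totient φ(3716). φ is multiplicative, with φ(p^e) = p^e − p^(e−1). Factorise 3716 = 2^2 · 929. Then
  φ(3716) = (2^2 − 2^1) · (929 − 1) = 2 · 928 = 1856.
So there are 1856 such integers.

Final answer: 1856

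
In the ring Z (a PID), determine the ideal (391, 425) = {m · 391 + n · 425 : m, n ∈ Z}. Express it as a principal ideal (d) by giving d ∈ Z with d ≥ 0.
In the PID Z, (a, b) is generated by gcd(a, b). Compute gcd(425, 391) with the extended Euclidean algorithm, tracking rows (r, s, t) with s·425 + t·391 = r:
  row A: (425, 1, 0)   [1·425 + 0·391 = 425]
  row B: (391, 0, 1)   [0·425 + 1·391 = 391]
  425 = 1·391 + 34   → row C = row A − 1·row B = (34, 1, −1)   [check: 1·425 − 1·391 = 34]
  391 = 11·34 + 17   → row D = row B − 11·row C = (17, −11, 12)   [check: −11·425 + 12·391 = 17]
  34 = 2·17 + 0   → remainder 0, stop. gcd = 17 (last nonzero row D).
So gcd(391, 425) = 17, with Bézout identity −11·425 + 12·391 = 17. Containment (⊇): the Bézout identity exhibits 17 as an element of (391, 425), giving (17) ⊆ (391, 425). Containment (⊆): since 17 | 391 and 17 | 425 (391 = 17·23, 425 = 17·25), every Z-linear combination of 391 and 425 is divisible by 17, so (391, 425) ⊆ (17). Therefore (391, 425) = (17), d = 17.

Final answer: (391, 425) = (17); d = 17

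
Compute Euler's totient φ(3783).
φ is multiplicative, with φ(p^e) = p^e − p^(e−1). Factorise 3783 = 3 · 13 · 97. Then
  φ(3783) = (3 − 1) · (13 − 1) · (97 − 1) = 2 · 12 · 96 = 2304.

Final answer: φ(3783) = 2304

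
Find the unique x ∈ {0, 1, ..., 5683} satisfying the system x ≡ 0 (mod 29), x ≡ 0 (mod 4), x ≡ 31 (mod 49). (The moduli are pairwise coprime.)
The moduli 29, 4, 49 are pairwise coprime, so by the CRT there is a unique solution mod 29·4·49 = 5684.
Solve by successive substitution. Start with x ≡ 0 (mod 29).
  Combine with x ≡ 0 (mod 4): write x = 29·t and require 29·t ≡ 0 (mod 4). Since 29^(−1) ≡ 1 (mod 4) (29 ≡ 1 (mod 4)), t ≡ 1·0 ≡ 0 (mod 4). So x ≡ 29·0 = 0 (mod 116).
  Combine with x ≡ 31 (mod 49): write x = 116·t and require 116·t ≡ 31 (mod 49). Since 116^(−1) ≡ 30 (mod 49) (116 ≡ 18 (mod 49)), t ≡ 30·31 ≡ 48 (mod 49). So x ≡ 116·48 = 5568 (mod 5684).
Unique solution in [0, 5684): x = 5568.

Final answer: x ≡ 5568 (mod 5684); the representative in [0, 5684) is 5568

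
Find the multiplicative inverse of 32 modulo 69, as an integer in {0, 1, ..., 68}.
Apply the extended Euclidean algorithm to (69, 32), tracking rows (r, s, t) with s·69 + t·32 = r. Each division r_prev = q·r_cur + r_new produces the new row as (previous row) − q·(current row):
  row A: (69, 1, 0)   [1·69 + 0·32 = 69]
  row B: (32, 0, 1)   [0·69 + 1·32 = 32]
  69 = 2·32 + 5   → row C = row A − 2·row B = (5, 1, −2)   [check: 1·69 − 2·32 = 5]
  32 = 6·5 + 2   → row D = row B − 6·row C = (2, −6, 13)   [check: −6·69 + 13·32 = 2]
  5 = 2·2 + 1   → row E = row C − 2·row D = (1, 13, −28)   [check: 13·69 − 28·32 = 1]
  2 = 2·1 + 0   → remainder 0, stop. gcd = 1 (last nonzero row E).
The gcd is 1, so 32 is invertible mod 69. The last nonzero row gives 13·69 − 28·32 = 1, so t = −28. So 32^(−1) ≡ −28 ≡ 41 (mod 69). Verify: 32 · 41 = 1312 ≡ 1 (mod 69). ✓

Final answer: 32^(−1) ≡ 41 (mod 69)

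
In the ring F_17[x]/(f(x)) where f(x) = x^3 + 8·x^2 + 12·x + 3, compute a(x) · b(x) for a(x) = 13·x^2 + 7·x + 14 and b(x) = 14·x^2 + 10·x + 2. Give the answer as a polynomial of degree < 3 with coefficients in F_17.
Multiply as integer polynomials: a · b = 182·x^4 + 228·x^3 + 292·x^2 + 154·x + 28. Reducing coefficients mod 17: a · b ≡ 12·x^4 + 7·x^3 + 3·x^2 + x + 11. Now divide by f(x) = x^3 + 8·x^2 + 12·x + 3 in F_17[x], eliminating the leading term at each step:
  leading term 12·x^4: subtract (12·x)·f(x) = 12·x^4 + 11·x^3 + 8·x^2 + 2·x, leaving 13·x^3 + 12·x^2 + 16·x + 11 (coefficients mod 17)
  leading term 13·x^3: subtract (13)·f(x) = 13·x^3 + 2·x^2 + 3·x + 5, leaving 10·x^2 + 13·x + 6 (coefficients mod 17)
The degree is now < 3, so this is the remainder. Hence a · b ≡ 10·x^2 + 13·x + 6 in F_17[x]/(f).

Final answer: a · b ≡ 10·x^2 + 13·x + 6 (mod f(x))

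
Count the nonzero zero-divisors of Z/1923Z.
In Z/1923Z each nonzero element is either a unit (gcd with 1923 is 1) or a zero-divisor (gcd > 1). The number of units is φ(1923): factorise 1923 = 3 · 641, so φ(1923) = (3 − 1) · (641 − 1) = 2 · 640 = 1280. The nonzero elements number 1923 − 1 = 1922. Hence the nonzero zero-divisors number 1922 − 1280 = 642.

Final answer: Z/1923Z has 642 nonzero zero-divisors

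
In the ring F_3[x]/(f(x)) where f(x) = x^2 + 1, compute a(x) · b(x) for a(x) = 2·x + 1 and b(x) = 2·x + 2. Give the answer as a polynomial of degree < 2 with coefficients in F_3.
Multiply as integer polynomials: a · b = 4·x^2 + 6·x + 2. Reducing coefficients mod 3: a · b ≡ x^2 + 2. Now divide by f(x) = x^2 + 1 in F_3[x], eliminating the leading term at each step:
  leading term x^2: subtract (1)·f(x) = x^2 + 1, leaving 1 (coefficients mod 3)
The degree is now < 2, so this is the remainder. Hence a · b ≡ 1 in F_3[x]/(f).

Final answer: a · b ≡ 1 (mod f(x))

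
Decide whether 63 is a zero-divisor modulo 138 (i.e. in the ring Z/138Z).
YES

gcd(63, 138) = 3 > 1, so 63 is not a unit in Z/138Z. In Z/nZ every nonzero non-unit is a zero-divisor: explicitly, take b = 138/gcd = 46 ≠ 0 (mod 138); then 63·46 = 2898 = 21·138, i.e. 63·46 ≡ 0 (mod 138). So 63 is a zero-divisor.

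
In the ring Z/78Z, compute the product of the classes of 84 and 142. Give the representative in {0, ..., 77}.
Reduce the factors first: 84 ≡ 6, 142 ≡ 64 (mod 78), so 84 · 142 ≡ 6 · 64 (mod 78). 6 · 64 = 384. Dividing by 78: 384 = 4·78 + 72. So (84 · 142) mod 78 = 72.

Final answer: 72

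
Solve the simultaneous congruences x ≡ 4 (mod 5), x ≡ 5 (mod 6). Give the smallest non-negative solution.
x ≡ 29 (mod 30); the representative in [0, 30) is 29

The moduli 5, 6 are pairwise coprime, so by the CRT there is a unique solution mod 5·6 = 30.
Solve by successive substitution. Start with x ≡ 4 (mod 5).
  Combine with x ≡ 5 (mod 6): write x = 4 + 5·t and require 4 + 5·t ≡ 5 (mod 6), i.e. 5·t ≡ 5 − 4 ≡ 1 (mod 6). Since 5^(−1) ≡ 5 (mod 6), t ≡ 5·1 ≡ 5 (mod 6). So x ≡ 4 + 5·5 = 29 (mod 30).
Unique solution in [0, 30): x = 29.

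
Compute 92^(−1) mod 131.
Apply the extended Euclidean algorithm to (131, 92), tracking rows (r, s, t) with s·131 + t·92 = r. Each division r_prev = q·r_cur + r_new produces the new row as (previous row) − q·(current row):
  row A: (131, 1, 0)   [1·131 + 0·92 = 131]
  row B: (92, 0, 1)   [0·131 + 1·92 = 92]
  131 = 1·92 + 39   → row C = row A − 1·row B = (39, 1, −1)   [check: 1·131 − 1·92 = 39]
  92 = 2·39 + 14   → row D = row B − 2·row C = (14, −2, 3)   [check: −2·131 + 3·92 = 14]
  39 = 2·14 + 11   → row E = row C − 2·row D = (11, 5, −7)   [check: 5·131 − 7·92 = 11]
  14 = 1·11 + 3   → row F = row D − 1·row E = (3, −7, 10)   [check: −7·131 + 10·92 = 3]
  11 = 3·3 + 2   → row G = row E − 3·row F = (2, 26, −37)   [check: 26·131 − 37·92 = 2]
  3 = 1·2 + 1   → row H = row F − 1·row G = (1, −33, 47)   [check: −33·131 + 47·92 = 1]
  2 = 2·1 + 0   → remainder 0, stop. gcd = 1 (last nonzero row H).
The gcd is 1, so 92 is invertible mod 131. The last nonzero row gives −33·131 + 47·92 = 1, so t = 47. So 92^(−1) ≡ 47 (mod 131). Verify: 92 · 47 = 4324 ≡ 1 (mod 131). ✓

Final answer: 92^(−1) ≡ 47 (mod 131)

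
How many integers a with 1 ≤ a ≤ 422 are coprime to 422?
210

The number of a ∈ {1, ..., 422} with gcd(a, 422) = 1 is by definition Euler's totient φ(422). φ is multiplicative, with φ(p^e) = p^e − p^(e−1). Factorise 422 = 2 · 211. Then
  φ(422) = (2 − 1) · (211 − 1) = 1 · 210 = 210.
So there are 210 such integers.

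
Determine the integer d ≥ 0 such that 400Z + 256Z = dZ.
(400, 256) = (16); d = 16

In the PID Z, (a, b) is generated by gcd(a, b). Compute gcd(400, 256) with the extended Euclidean algorithm, tracking rows (r, s, t) with s·400 + t·256 = r:
  row A: (400, 1, 0)   [1·400 + 0·256 = 400]
  row B: (256, 0, 1)   [0·400 + 1·256 = 256]
  400 = 1·256 + 144   → row C = row A − 1·row B = (144, 1, −1)   [check: 1·400 − 1·256 = 144]
  256 = 1·144 + 112   → row D = row B − 1·row C = (112, −1, 2)   [check: −1·400 + 2·256 = 112]
  144 = 1·112 + 32   → row E = row C − 1·row D = (32, 2, −3)   [check: 2·400 − 3·256 = 32]
  112 = 3·32 + 16   → row F = row D − 3·row E = (16, −7, 11)   [check: −7·400 + 11·256 = 16]
  32 = 2·16 + 0   → remainder 0, stop. gcd = 16 (last nonzero row F).
So gcd(400, 256) = 16, with Bézout identity −7·400 + 11·256 = 16. Containment (⊇): the Bézout identity exhibits 16 as an element of (400, 256), giving (16) ⊆ (400, 256). Containment (⊆): since 16 | 400 and 16 | 256 (400 = 16·25, 256 = 16·16), every Z-linear combination of 400 and 256 is divisible by 16, so (400, 256) ⊆ (16). Therefore (400, 256) = (16), d = 16.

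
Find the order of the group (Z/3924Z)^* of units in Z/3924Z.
|(Z/3924Z)^*| = 1296

(Z/3924Z)^* consists of the classes a with gcd(a, 3924) = 1, so its order is φ(3924). φ is multiplicative, with φ(p^e) = p^e − p^(e−1). Factorise 3924 = 2^2 · 3^2 · 109. Then
  φ(3924) = (2^2 − 2^1) · (3^2 − 3^1) · (109 − 1) = 2 · 6 · 108 = 1296.
Thus |(Z/3924Z)^*| = 1296.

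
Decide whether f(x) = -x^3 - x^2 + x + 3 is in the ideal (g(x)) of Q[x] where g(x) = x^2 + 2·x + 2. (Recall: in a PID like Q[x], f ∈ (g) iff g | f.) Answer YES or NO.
NO

In Q[x] the ideal (g) consists of all multiples of g, so f ∈ (g) iff g | f, i.e. iff the remainder of f on division by g is 0. Divide f by g (g is monic, so eliminate the leading term of the running remainder at each step):
  leading term -x^3: subtract (-x)·g(x) = -x^3 - 2·x^2 - 2·x, leaving x^2 + 3·x + 3
  leading term x^2: subtract (1)·g(x) = x^2 + 2·x + 2, leaving x + 1
The remainder r(x) = x + 1 ≠ 0 (and deg r < deg g), so g ∤ f, i.e. f ∉ (g).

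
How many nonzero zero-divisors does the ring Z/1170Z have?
Z/1170Z has 881 nonzero zero-divisors

In Z/1170Z each nonzero element is either a unit (gcd with 1170 is 1) or a zero-divisor (gcd > 1). The number of units is φ(1170): factorise 1170 = 2 · 3^2 · 5 · 13, so φ(1170) = (2 − 1) · (3^2 − 3^1) · (5 − 1) · (13 − 1) = 1 · 6 · 4 · 12 = 288. The nonzero elements number 1170 − 1 = 1169. Hence the nonzero zero-divisors number 1169 − 288 = 881.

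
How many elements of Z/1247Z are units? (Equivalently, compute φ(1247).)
An element a ∈ Z/1247Z is a unit iff gcd(a, 1247) = 1, so the number of units is φ(1247). φ is multiplicative, with φ(p^e) = p^e − p^(e−1). Factorise 1247 = 29 · 43. Then
  φ(1247) = (29 − 1) · (43 − 1) = 28 · 42 = 1176.

Final answer: Z/1247Z has φ(1247) = 1176 units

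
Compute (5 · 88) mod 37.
Reduce the factors first: 88 ≡ 14 (mod 37), so 5 · 88 ≡ 5 · 14 (mod 37). 5 · 14 = 70. Dividing by 37: 70 = 1·37 + 33. So (5 · 88) mod 37 = 33.

Final answer: 33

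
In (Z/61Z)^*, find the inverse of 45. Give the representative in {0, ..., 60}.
45^(−1) ≡ 19 (mod 61)

Apply the extended Euclidean algorithm to (61, 45), tracking rows (r, s, t) with s·61 + t·45 = r. Each division r_prev = q·r_cur + r_new produces the new row as (previous row) − q·(current row):
  row A: (61, 1, 0)   [1·61 + 0·45 = 61]
  row B: (45, 0, 1)   [0·61 + 1·45 = 45]
  61 = 1·45 + 16   → row C = row A − 1·row B = (16, 1, −1)   [check: 1·61 − 1·45 = 16]
  45 = 2·16 + 13   → row D = row B − 2·row C = (13, −2, 3)   [check: −2·61 + 3·45 = 13]
  16 = 1·13 + 3   → row E = row C − 1·row D = (3, 3, −4)   [check: 3·61 − 4·45 = 3]
  13 = 4·3 + 1   → row F = row D − 4·row E = (1, −14, 19)   [check: −14·61 + 19·45 = 1]
  3 = 3·1 + 0   → remainder 0, stop. gcd = 1 (last nonzero row F).
The gcd is 1, so 45 is invertible mod 61. The last nonzero row gives −14·61 + 19·45 = 1, so t = 19. So 45^(−1) ≡ 19 (mod 61). Verify: 45 · 19 = 855 ≡ 1 (mod 61). ✓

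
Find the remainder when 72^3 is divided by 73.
72

Use repeated squaring. Binary(3) = 11. Walk through the bits of the exponent 3 left-to-right: at each bit after the leading one, square the running value, then multiply by 72 if the bit is 1 (always reducing mod 73):
  bit 1 = 1 (leading): start with 72.
  bit 2 = 1: square 72^2 = 5184 ≡ 1; bit is 1, so multiply 1·72 = 72 (mod 73).
Final value: 72^3 ≡ 72 (mod 73).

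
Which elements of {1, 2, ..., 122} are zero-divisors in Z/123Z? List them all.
nonzero zero-divisors of Z/123Z = {3, 6, 9, 12, 15, 18, 21, 24, 27, 30, 33, 36, 39, 41, 42, 45, 48, 51, 54, 57, 60, 63, 66, 69, 72, 75, 78, 81, 82, 84, 87, 90, 93, 96, 99, 102, 105, 108, 111, 114, 117, 120}

An element a ∈ Z/123Z (with a ≠ 0) is a zero-divisor iff gcd(a, 123) > 1 (because a is a unit precisely when gcd(a, n) = 1, and in Z/nZ every nonzero, non-unit element is a zero-divisor). Scan a = 1, ..., 122 and keep those with gcd(a, 123) > 1:
  gcd(3, 123) = 3, gcd(6, 123) = 3, gcd(9, 123) = 3, gcd(12, 123) = 3, gcd(15, 123) = 3, gcd(18, 123) = 3, gcd(21, 123) = 3, gcd(24, 123) = 3, gcd(27, 123) = 3, gcd(30, 123) = 3, gcd(33, 123) = 3, gcd(36, 123) = 3, gcd(39, 123) = 3, gcd(41, 123) = 41, gcd(42, 123) = 3, gcd(45, 123) = 3, gcd(48, 123) = 3, gcd(51, 123) = 3, gcd(54, 123) = 3, gcd(57, 123) = 3, gcd(60, 123) = 3, gcd(63, 123) = 3, gcd(66, 123) = 3, gcd(69, 123) = 3, gcd(72, 123) = 3, gcd(75, 123) = 3, gcd(78, 123) = 3, gcd(81, 123) = 3, gcd(82, 123) = 41, gcd(84, 123) = 3, gcd(87, 123) = 3, gcd(90, 123) = 3, gcd(93, 123) = 3, gcd(96, 123) = 3, gcd(99, 123) = 3, gcd(102, 123) = 3, gcd(105, 123) = 3, gcd(108, 123) = 3, gcd(111, 123) = 3, gcd(114, 123) = 3, gcd(117, 123) = 3, gcd(120, 123) = 3.
All other a ∈ {1, ..., 122} have gcd(a, 123) = 1 and are units. So the nonzero zero-divisors are exactly the 42 values of a appearing in this scan.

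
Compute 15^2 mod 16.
1

Use repeated squaring. Binary(2) = 10. Walk through the bits of the exponent 2 left-to-right: at each bit after the leading one, square the running value, then multiply by 15 if the bit is 1 (always reducing mod 16):
  bit 1 = 1 (leading): start with 15.
  bit 2 = 0: square 15^2 = 225 ≡ 1 (mod 16).
Final value: 15^2 ≡ 1 (mod 16).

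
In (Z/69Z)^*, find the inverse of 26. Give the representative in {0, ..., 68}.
Apply the extended Euclidean algorithm to (69, 26), tracking rows (r, s, t) with s·69 + t·26 = r. Each division r_prev = q·r_cur + r_new produces the new row as (previous row) − q·(current row):
  row A: (69, 1, 0)   [1·69 + 0·26 = 69]
  row B: (26, 0, 1)   [0·69 + 1·26 = 26]
  69 = 2·26 + 17   → row C = row A − 2·row B = (17, 1, −2)   [check: 1·69 − 2·26 = 17]
  26 = 1·17 + 9   → row D = row B − 1·row C = (9, −1, 3)   [check: −1·69 + 3·26 = 9]
  17 = 1·9 + 8   → row E = row C − 1·row D = (8, 2, −5)   [check: 2·69 − 5·26 = 8]
  9 = 1·8 + 1   → row F = row D − 1·row E = (1, −3, 8)   [check: −3·69 + 8·26 = 1]
  8 = 8·1 + 0   → remainder 0, stop. gcd = 1 (last nonzero row F).
The gcd is 1, so 26 is invertible mod 69. The last nonzero row gives −3·69 + 8·26 = 1, so t = 8. So 26^(−1) ≡ 8 (mod 69). Verify: 26 · 8 = 208 ≡ 1 (mod 69). ✓

Final answer: 26^(−1) ≡ 8 (mod 69)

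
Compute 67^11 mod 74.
25

Use repeated squaring. Binary(11) = 1011. Walk through the bits of the exponent 11 left-to-right: at each bit after the leading one, square the running value, then multiply by 67 if the bit is 1 (always reducing mod 74):
  bit 1 = 1 (leading): start with 67.
  bit 2 = 0: square 67^2 = 4489 ≡ 49 (mod 74).
  bit 3 = 1: square 49^2 = 2401 ≡ 33; bit is 1, so multiply 33·67 = 2211 ≡ 65 (mod 74).
  bit 4 = 1: square 65^2 = 4225 ≡ 7; bit is 1, so multiply 7·67 = 469 ≡ 25 (mod 74).
Final value: 67^11 ≡ 25 (mod 74).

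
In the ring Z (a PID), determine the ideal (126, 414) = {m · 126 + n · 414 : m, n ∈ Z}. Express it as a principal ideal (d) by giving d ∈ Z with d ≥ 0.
(126, 414) = (18); d = 18

In the PID Z, (a, b) is generated by gcd(a, b). Compute gcd(414, 126) with the extended Euclidean algorithm, tracking rows (r, s, t) with s·414 + t·126 = r:
  row A: (414, 1, 0)   [1·414 + 0·126 = 414]
  row B: (126, 0, 1)   [0·414 + 1·126 = 126]
  414 = 3·126 + 36   → row C = row A − 3·row B = (36, 1, −3)   [check: 1·414 − 3·126 = 36]
  126 = 3·36 + 18   → row D = row B − 3·row C = (18, −3, 10)   [check: −3·414 + 10·126 = 18]
  36 = 2·18 + 0   → remainder 0, stop. gcd = 18 (last nonzero row D).
So gcd(126, 414) = 18, with Bézout identity −3·414 + 10·126 = 18. Containment (⊇): the Bézout identity exhibits 18 as an element of (126, 414), giving (18) ⊆ (126, 414). Containment (⊆): since 18 | 126 and 18 | 414 (126 = 18·7, 414 = 18·23), every Z-linear combination of 126 and 414 is divisible by 18, so (126, 414) ⊆ (18). Therefore (126, 414) = (18), d = 18.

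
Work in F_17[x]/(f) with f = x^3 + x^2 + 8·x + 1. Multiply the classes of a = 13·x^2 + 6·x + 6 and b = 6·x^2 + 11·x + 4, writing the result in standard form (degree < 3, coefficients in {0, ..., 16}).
Multiply as integer polynomials: a · b = 78·x^4 + 179·x^3 + 154·x^2 + 90·x + 24. Reducing coefficients mod 17: a · b ≡ 10·x^4 + 9·x^3 + x^2 + 5·x + 7. Now divide by f(x) = x^3 + x^2 + 8·x + 1 in F_17[x], eliminating the leading term at each step:
  leading term 10·x^4: subtract (10·x)·f(x) = 10·x^4 + 10·x^3 + 12·x^2 + 10·x, leaving 16·x^3 + 6·x^2 + 12·x + 7 (coefficients mod 17)
  leading term 16·x^3: subtract (16)·f(x) = 16·x^3 + 16·x^2 + 9·x + 16, leaving 7·x^2 + 3·x + 8 (coefficients mod 17)
The degree is now < 3, so this is the remainder. Hence a · b ≡ 7·x^2 + 3·x + 8 in F_17[x]/(f).

Final answer: a · b ≡ 7·x^2 + 3·x + 8 (mod f(x))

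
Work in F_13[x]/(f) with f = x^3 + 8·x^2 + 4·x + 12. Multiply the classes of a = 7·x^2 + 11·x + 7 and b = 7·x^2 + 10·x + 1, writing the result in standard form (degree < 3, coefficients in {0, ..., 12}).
Multiply as integer polynomials: a · b = 49·x^4 + 147·x^3 + 166·x^2 + 81·x + 7. Reducing coefficients mod 13: a · b ≡ 10·x^4 + 4·x^3 + 10·x^2 + 3·x + 7. Now divide by f(x) = x^3 + 8·x^2 + 4·x + 12 in F_13[x], eliminating the leading term at each step:
  leading term 10·x^4: subtract (10·x)·f(x) = 10·x^4 + 2·x^3 + x^2 + 3·x, leaving 2·x^3 + 9·x^2 + 7 (coefficients mod 13)
  leading term 2·x^3: subtract (2)·f(x) = 2·x^3 + 3·x^2 + 8·x + 11, leaving 6·x^2 + 5·x + 9 (coefficients mod 13)
The degree is now < 3, so this is the remainder. Hence a · b ≡ 6·x^2 + 5·x + 9 in F_13[x]/(f).

Final answer: a · b ≡ 6·x^2 + 5·x + 9 (mod f(x))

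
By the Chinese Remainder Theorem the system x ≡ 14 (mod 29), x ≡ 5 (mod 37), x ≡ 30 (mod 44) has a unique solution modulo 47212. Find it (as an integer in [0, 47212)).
x ≡ 10106 (mod 47212); the representative in [0, 47212) is 10106

The moduli 29, 37, 44 are pairwise coprime, so by the CRT there is a unique solution mod 29·37·44 = 47212.
Solve by successive substitution. Start with x ≡ 14 (mod 29).
  Combine with x ≡ 5 (mod 37): write x = 14 + 29·t and require 14 + 29·t ≡ 5 (mod 37), i.e. 29·t ≡ 5 − 14 ≡ 28 (mod 37). Since 29^(−1) ≡ 23 (mod 37), t ≡ 23·28 ≡ 15 (mod 37). So x ≡ 14 + 29·15 = 449 (mod 1073).
  Combine with x ≡ 30 (mod 44): write x = 449 + 1073·t and require 449 + 1073·t ≡ 30 (mod 44), i.e. 1073·t ≡ 30 − 449 ≡ 21 (mod 44). Since 1073^(−1) ≡ 13 (mod 44) (1073 ≡ 17 (mod 44)), t ≡ 13·21 ≡ 9 (mod 44). So x ≡ 449 + 1073·9 = 10106 (mod 47212).
Unique solution in [0, 47212): x = 10106.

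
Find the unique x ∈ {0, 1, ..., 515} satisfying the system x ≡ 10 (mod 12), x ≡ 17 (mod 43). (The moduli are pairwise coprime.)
x ≡ 490 (mod 516); the representative in [0, 516) is 490

The moduli 12, 43 are pairwise coprime, so by the CRT there is a unique solution mod 12·43 = 516.
Solve by successive substitution. Start with x ≡ 10 (mod 12).
  Combine with x ≡ 17 (mod 43): write x = 10 + 12·t and require 10 + 12·t ≡ 17 (mod 43), i.e. 12·t ≡ 17 − 10 ≡ 7 (mod 43). Since 12^(−1) ≡ 18 (mod 43), t ≡ 18·7 ≡ 40 (mod 43). So x ≡ 10 + 12·40 = 490 (mod 516).
Unique solution in [0, 516): x = 490.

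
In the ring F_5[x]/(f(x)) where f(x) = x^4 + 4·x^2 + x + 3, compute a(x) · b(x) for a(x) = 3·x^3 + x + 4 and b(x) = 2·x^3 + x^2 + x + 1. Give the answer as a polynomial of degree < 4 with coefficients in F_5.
a · b ≡ 4·x^3 + 1 (mod f(x))

Multiply as integer polynomials: a · b = 6·x^6 + 3·x^5 + 5·x^4 + 12·x^3 + 5·x^2 + 5·x + 4. Reducing coefficients mod 5: a · b ≡ x^6 + 3·x^5 + 2·x^3 + 4. Now divide by f(x) = x^4 + 4·x^2 + x + 3 in F_5[x], eliminating the leading term at each step:
  leading term x^6: subtract (x^2)·f(x) = x^6 + 4·x^4 + x^3 + 3·x^2, leaving 3·x^5 + x^4 + x^3 + 2·x^2 + 4 (coefficients mod 5)
  leading term 3·x^5: subtract (3·x)·f(x) = 3·x^5 + 2·x^3 + 3·x^2 + 4·x, leaving x^4 + 4·x^3 + 4·x^2 + x + 4 (coefficients mod 5)
  leading term x^4: subtract (1)·f(x) = x^4 + 4·x^2 + x + 3, leaving 4·x^3 + 1 (coefficients mod 5)
The degree is now < 4, so this is the remainder. Hence a · b ≡ 4·x^3 + 1 in F_5[x]/(f).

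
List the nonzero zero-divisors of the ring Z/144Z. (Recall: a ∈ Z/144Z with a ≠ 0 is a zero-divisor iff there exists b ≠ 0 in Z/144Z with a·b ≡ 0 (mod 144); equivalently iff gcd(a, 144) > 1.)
An element a ∈ Z/144Z (with a ≠ 0) is a zero-divisor iff gcd(a, 144) > 1 (because a is a unit precisely when gcd(a, n) = 1, and in Z/nZ every nonzero, non-unit element is a zero-divisor). Scan a = 1, ..., 143 and keep those with gcd(a, 144) > 1:
  gcd(2, 144) = 2, gcd(3, 144) = 3, gcd(4, 144) = 4, gcd(6, 144) = 6, gcd(8, 144) = 8, gcd(9, 144) = 9, gcd(10, 144) = 2, gcd(12, 144) = 12, gcd(14, 144) = 2, gcd(15, 144) = 3, gcd(16, 144) = 16, gcd(18, 144) = 18, gcd(20, 144) = 4, gcd(21, 144) = 3, gcd(22, 144) = 2, gcd(24, 144) = 24, gcd(26, 144) = 2, gcd(27, 144) = 9, gcd(28, 144) = 4, gcd(30, 144) = 6, gcd(32, 144) = 16, gcd(33, 144) = 3, gcd(34, 144) = 2, gcd(36, 144) = 36, gcd(38, 144) = 2, gcd(39, 144) = 3, gcd(40, 144) = 8, gcd(42, 144) = 6, gcd(44, 144) = 4, gcd(45, 144) = 9, gcd(46, 144) = 2, gcd(48, 144) = 48, gcd(50, 144) = 2, gcd(51, 144) = 3, gcd(52, 144) = 4, gcd(54, 144) = 18, gcd(56, 144) = 8, gcd(57, 144) = 3, gcd(58, 144) = 2, gcd(60, 144) = 12, gcd(62, 144) = 2, gcd(63, 144) = 9, gcd(64, 144) = 16, gcd(66, 144) = 6, gcd(68, 144) = 4, gcd(69, 144) = 3, gcd(70, 144) = 2, gcd(72, 144) = 72, gcd(74, 144) = 2, gcd(75, 144) = 3, gcd(76, 144) = 4, gcd(78, 144) = 6, gcd(80, 144) = 16, gcd(81, 144) = 9, gcd(82, 144) = 2, gcd(84, 144) = 12, gcd(86, 144) = 2, gcd(87, 144) = 3, gcd(88, 144) = 8, gcd(90, 144) = 18, gcd(92, 144) = 4, gcd(93, 144) = 3, gcd(94, 144) = 2, gcd(96, 144) = 48, gcd(98, 144) = 2, gcd(99, 144) = 9, gcd(100, 144) = 4, gcd(102, 144) = 6, gcd(104, 144) = 8, gcd(105, 144) = 3, gcd(106, 144) = 2, gcd(108, 144) = 36, gcd(110, 144) = 2, gcd(111, 144) = 3, gcd(112, 144) = 16, gcd(114, 144) = 6, gcd(116, 144) = 4, gcd(117, 144) = 9, gcd(118, 144) = 2, gcd(120, 144) = 24, gcd(122, 144) = 2, gcd(123, 144) = 3, gcd(124, 144) = 4, gcd(126, 144) = 18, gcd(128, 144) = 16, gcd(129, 144) = 3, gcd(130, 144) = 2, gcd(132, 144) = 12, gcd(134, 144) = 2, gcd(135, 144) = 9, gcd(136, 144) = 8, gcd(138, 144) = 6, gcd(140, 144) = 4, gcd(141, 144) = 3, gcd(142, 144) = 2.
All other a ∈ {1, ..., 143} have gcd(a, 144) = 1 and are units. So the nonzero zero-divisors are exactly the 95 values of a appearing in this scan.

Final answer: nonzero zero-divisors of Z/144Z = {2, 3, 4, 6, 8, 9, 10, 12, 14, 15, 16, 18, 20, 21, 22, 24, 26, 27, 28, 30, 32, 33, 34, 36, 38, 39, 40, 42, 44, 45, 46, 48, 50, 51, 52, 54, 56, 57, 58, 60, 62, 63, 64, 66, 68, 69, 70, 72, 74, 75, 76, 78, 80, 81, 82, 84, 86, 87, 88, 90, 92, 93, 94, 96, 98, 99, 100, 102, 104, 105, 106, 108, 110, 111, 112, 114, 116, 117, 118, 120, 122, 123, 124, 126, 128, 129, 130, 132, 134, 135, 136, 138, 140, 141, 142}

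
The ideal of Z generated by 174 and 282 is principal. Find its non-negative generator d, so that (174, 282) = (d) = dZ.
(174, 282) = (6); d = 6

In the PID Z, (a, b) is generated by gcd(a, b). Compute gcd(282, 174) with the extended Euclidean algorithm, tracking rows (r, s, t) with s·282 + t·174 = r:
  row A: (282, 1, 0)   [1·282 + 0·174 = 282]
  row B: (174, 0, 1)   [0·282 + 1·174 = 174]
  282 = 1·174 + 108   → row C = row A − 1·row B = (108, 1, −1)   [check: 1·282 − 1·174 = 108]
  174 = 1·108 + 66   → row D = row B − 1·row C = (66, −1, 2)   [check: −1·282 + 2·174 = 66]
  108 = 1·66 + 42   → row E = row C − 1·row D = (42, 2, −3)   [check: 2·282 − 3·174 = 42]
  66 = 1·42 + 24   → row F = row D − 1·row E = (24, −3, 5)   [check: −3·282 + 5·174 = 24]
  42 = 1·24 + 18   → row G = row E − 1·row F = (18, 5, −8)   [check: 5·282 − 8·174 = 18]
  24 = 1·18 + 6   → row H = row F − 1·row G = (6, −8, 13)   [check: −8·282 + 13·174 = 6]
  18 = 3·6 + 0   → remainder 0, stop. gcd = 6 (last nonzero row H).
So gcd(174, 282) = 6, with Bézout identity −8·282 + 13·174 = 6. Containment (⊇): the Bézout identity exhibits 6 as an element of (174, 282), giving (6) ⊆ (174, 282). Containment (⊆): since 6 | 174 and 6 | 282 (174 = 6·29, 282 = 6·47), every Z-linear combination of 174 and 282 is divisible by 6, so (174, 282) ⊆ (6). Therefore (174, 282) = (6), d = 6.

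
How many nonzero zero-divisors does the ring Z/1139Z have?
In Z/1139Z each nonzero element is either a unit (gcd with 1139 is 1) or a zero-divisor (gcd > 1). The number of units is φ(1139): factorise 1139 = 17 · 67, so φ(1139) = (17 − 1) · (67 − 1) = 16 · 66 = 1056. The nonzero elements number 1139 − 1 = 1138. Hence the nonzero zero-divisors number 1138 − 1056 = 82.

Final answer: Z/1139Z has 82 nonzero zero-divisors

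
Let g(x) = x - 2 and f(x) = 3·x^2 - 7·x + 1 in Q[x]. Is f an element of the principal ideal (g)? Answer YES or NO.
NO

In Q[x] the ideal (g) consists of all multiples of g, so f ∈ (g) iff g | f, i.e. iff the remainder of f on division by g is 0. Divide f by g (g is monic, so eliminate the leading term of the running remainder at each step):
  leading term 3·x^2: subtract (3·x)·g(x) = 3·x^2 - 6·x, leaving 1 - x
  leading term -x: subtract (-1)·g(x) = 2 - x, leaving -1
The remainder r(x) = -1 ≠ 0 (and deg r < deg g), so g ∤ f, i.e. f ∉ (g).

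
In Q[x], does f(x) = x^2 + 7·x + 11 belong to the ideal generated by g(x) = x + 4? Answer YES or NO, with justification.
NO

In Q[x] the ideal (g) consists of all multiples of g, so f ∈ (g) iff g | f, i.e. iff the remainder of f on division by g is 0. Divide f by g (g is monic, so eliminate the leading term of the running remainder at each step):
  leading term x^2: subtract (x)·g(x) = x^2 + 4·x, leaving 3·x + 11
  leading term 3·x: subtract (3)·g(x) = 3·x + 12, leaving -1
The remainder r(x) = -1 ≠ 0 (and deg r < deg g), so g ∤ f, i.e. f ∉ (g).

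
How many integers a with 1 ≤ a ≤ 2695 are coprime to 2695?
1680

The number of a ∈ {1, ..., 2695} with gcd(a, 2695) = 1 is by definition Euler's totient φ(2695). φ is multiplicative, with φ(p^e) = p^e − p^(e−1). Factorise 2695 = 5 · 7^2 · 11. Then
  φ(2695) = (5 − 1) · (7^2 − 7^1) · (11 − 1) = 4 · 42 · 10 = 1680.
So there are 1680 such integers.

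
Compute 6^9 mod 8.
0

Use repeated squaring. Binary(9) = 1001. Walk through the bits of the exponent 9 left-to-right: at each bit after the leading one, square the running value, then multiply by 6 if the bit is 1 (always reducing mod 8):
  bit 1 = 1 (leading): start with 6.
  bit 2 = 0: square 6^2 = 36 ≡ 4 (mod 8).
  bit 3 = 0: square 4^2 = 16 ≡ 0 (mod 8).
  bit 4 = 1: square 0^2 = 0; bit is 1, so multiply 0·6 = 0 (mod 8).
Final value: 6^9 ≡ 0 (mod 8).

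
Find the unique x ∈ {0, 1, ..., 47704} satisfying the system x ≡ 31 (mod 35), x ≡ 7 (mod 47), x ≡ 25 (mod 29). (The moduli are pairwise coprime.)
The moduli 35, 47, 29 are pairwise coprime, so by the CRT there is a unique solution mod 35·47·29 = 47705.
Solve by successive substitution. Start with x ≡ 31 (mod 35).
  Combine with x ≡ 7 (mod 47): write x = 31 + 35·t and require 31 + 35·t ≡ 7 (mod 47), i.e. 35·t ≡ 7 − 31 ≡ 23 (mod 47). Since 35^(−1) ≡ 43 (mod 47), t ≡ 43·23 ≡ 2 (mod 47). So x ≡ 31 + 35·2 = 101 (mod 1645).
  Combine with x ≡ 25 (mod 29): write x = 101 + 1645·t and require 101 + 1645·t ≡ 25 (mod 29), i.e. 1645·t ≡ 25 − 101 ≡ 11 (mod 29). Since 1645^(−1) ≡ 18 (mod 29) (1645 ≡ 21 (mod 29)), t ≡ 18·11 ≡ 24 (mod 29). So x ≡ 101 + 1645·24 = 39581 (mod 47705).
Unique solution in [0, 47705): x = 39581.

Final answer: x ≡ 39581 (mod 47705); the representative in [0, 47705) is 39581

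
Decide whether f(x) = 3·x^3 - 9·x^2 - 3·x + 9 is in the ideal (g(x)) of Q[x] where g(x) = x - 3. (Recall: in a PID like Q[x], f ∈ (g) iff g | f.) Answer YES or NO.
YES

In Q[x] the ideal (g) consists of all multiples of g, so f ∈ (g) iff g | f, i.e. iff the remainder of f on division by g is 0. Divide f by g (g is monic, so eliminate the leading term of the running remainder at each step):
  leading term 3·x^3: subtract (3·x^2)·g(x) = 3·x^3 - 9·x^2, leaving 9 - 3·x
  leading term -3·x: subtract (-3)·g(x) = 9 - 3·x, leaving 0
The remainder is 0, so f(x) = g(x) · h(x) with h(x) = 3·x^2 - 3. Hence g | f, i.e. f ∈ (g).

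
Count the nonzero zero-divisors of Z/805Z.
Z/805Z has 276 nonzero zero-divisors

In Z/805Z each nonzero element is either a unit (gcd with 805 is 1) or a zero-divisor (gcd > 1). The number of units is φ(805): factorise 805 = 5 · 7 · 23, so φ(805) = (5 − 1) · (7 − 1) · (23 − 1) = 4 · 6 · 22 = 528. The nonzero elements number 805 − 1 = 804. Hence the nonzero zero-divisors number 804 − 528 = 276.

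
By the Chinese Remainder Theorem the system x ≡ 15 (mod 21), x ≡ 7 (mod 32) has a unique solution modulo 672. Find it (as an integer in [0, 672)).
The moduli 21, 32 are pairwise coprime, so by the CRT there is a unique solution mod 21·32 = 672.
Solve by successive substitution. Start with x ≡ 15 (mod 21).
  Combine with x ≡ 7 (mod 32): write x = 15 + 21·t and require 15 + 21·t ≡ 7 (mod 32), i.e. 21·t ≡ 7 − 15 ≡ 24 (mod 32). Since 21^(−1) ≡ 29 (mod 32), t ≡ 29·24 ≡ 24 (mod 32). So x ≡ 15 + 21·24 = 519 (mod 672).
Unique solution in [0, 672): x = 519.

Final answer: x ≡ 519 (mod 672); the representative in [0, 672) is 519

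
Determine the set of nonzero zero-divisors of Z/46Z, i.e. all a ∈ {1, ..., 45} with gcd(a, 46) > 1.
nonzero zero-divisors of Z/46Z = {2, 4, 6, 8, 10, 12, 14, 16, 18, 20, 22, 23, 24, 26, 28, 30, 32, 34, 36, 38, 40, 42, 44}

An element a ∈ Z/46Z (with a ≠ 0) is a zero-divisor iff gcd(a, 46) > 1 (because a is a unit precisely when gcd(a, n) = 1, and in Z/nZ every nonzero, non-unit element is a zero-divisor). Scan a = 1, ..., 45 and keep those with gcd(a, 46) > 1:
  gcd(2, 46) = 2, gcd(4, 46) = 2, gcd(6, 46) = 2, gcd(8, 46) = 2, gcd(10, 46) = 2, gcd(12, 46) = 2, gcd(14, 46) = 2, gcd(16, 46) = 2, gcd(18, 46) = 2, gcd(20, 46) = 2, gcd(22, 46) = 2, gcd(23, 46) = 23, gcd(24, 46) = 2, gcd(26, 46) = 2, gcd(28, 46) = 2, gcd(30, 46) = 2, gcd(32, 46) = 2, gcd(34, 46) = 2, gcd(36, 46) = 2, gcd(38, 46) = 2, gcd(40, 46) = 2, gcd(42, 46) = 2, gcd(44, 46) = 2.
All other a ∈ {1, ..., 45} have gcd(a, 46) = 1 and are units. So the nonzero zero-divisors are exactly the 23 values of a appearing in this scan.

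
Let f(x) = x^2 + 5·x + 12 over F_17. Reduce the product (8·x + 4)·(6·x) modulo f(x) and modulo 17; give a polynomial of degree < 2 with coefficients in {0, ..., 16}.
a · b ≡ 5·x + 2 (mod f(x))

Multiply as integer polynomials: a · b = 48·x^2 + 24·x. Reducing coefficients mod 17: a · b ≡ 14·x^2 + 7·x. Now divide by f(x) = x^2 + 5·x + 12 in F_17[x], eliminating the leading term at each step:
  leading term 14·x^2: subtract (14)·f(x) = 14·x^2 + 2·x + 15, leaving 5·x + 2 (coefficients mod 17)
The degree is now < 2, so this is the remainder. Hence a · b ≡ 5·x + 2 in F_17[x]/(f).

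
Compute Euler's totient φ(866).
φ(866) = 432

φ is multiplicative, with φ(p^e) = p^e − p^(e−1). Factorise 866 = 2 · 433. Then
  φ(866) = (2 − 1) · (433 − 1) = 1 · 432 = 432.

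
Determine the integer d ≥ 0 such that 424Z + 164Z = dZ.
(424, 164) = (4); d = 4

In the PID Z, (a, b) is generated by gcd(a, b). Compute gcd(424, 164) with the extended Euclidean algorithm, tracking rows (r, s, t) with s·424 + t·164 = r:
  row A: (424, 1, 0)   [1·424 + 0·164 = 424]
  row B: (164, 0, 1)   [0·424 + 1·164 = 164]
  424 = 2·164 + 96   → row C = row A − 2·row B = (96, 1, −2)   [check: 1·424 − 2·164 = 96]
  164 = 1·96 + 68   → row D = row B − 1·row C = (68, −1, 3)   [check: −1·424 + 3·164 = 68]
  96 = 1·68 + 28   → row E = row C − 1·row D = (28, 2, −5)   [check: 2·424 − 5·164 = 28]
  68 = 2·28 + 12   → row F = row D − 2·row E = (12, −5, 13)   [check: −5·424 + 13·164 = 12]
  28 = 2·12 + 4   → row G = row E − 2·row F = (4, 12, −31)   [check: 12·424 − 31·164 = 4]
  12 = 3·4 + 0   → remainder 0, stop. gcd = 4 (last nonzero row G).
So gcd(424, 164) = 4, with Bézout identity 12·424 − 31·164 = 4. Containment (⊇): the Bézout identity exhibits 4 as an element of (424, 164), giving (4) ⊆ (424, 164). Containment (⊆): since 4 | 424 and 4 | 164 (424 = 4·106, 164 = 4·41), every Z-linear combination of 424 and 164 is divisible by 4, so (424, 164) ⊆ (4). Therefore (424, 164) = (4), d = 4.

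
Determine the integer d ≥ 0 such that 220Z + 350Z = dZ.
In the PID Z, (a, b) is generated by gcd(a, b). Compute gcd(350, 220) with the extended Euclidean algorithm, tracking rows (r, s, t) with s·350 + t·220 = r:
  row A: (350, 1, 0)   [1·350 + 0·220 = 350]
  row B: (220, 0, 1)   [0·350 + 1·220 = 220]
  350 = 1·220 + 130   → row C = row A − 1·row B = (130, 1, −1)   [check: 1·350 − 1·220 = 130]
  220 = 1·130 + 90   → row D = row B − 1·row C = (90, −1, 2)   [check: −1·350 + 2·220 = 90]
  130 = 1·90 + 40   → row E = row C − 1·row D = (40, 2, −3)   [check: 2·350 − 3·220 = 40]
  90 = 2·40 + 10   → row F = row D − 2·row E = (10, −5, 8)   [check: −5·350 + 8·220 = 10]
  40 = 4·10 + 0   → remainder 0, stop. gcd = 10 (last nonzero row F).
So gcd(220, 350) = 10, with Bézout identity −5·350 + 8·220 = 10. Containment (⊇): the Bézout identity exhibits 10 as an element of (220, 350), giving (10) ⊆ (220, 350). Containment (⊆): since 10 | 220 and 10 | 350 (220 = 10·22, 350 = 10·35), every Z-linear combination of 220 and 350 is divisible by 10, so (220, 350) ⊆ (10). Therefore (220, 350) = (10), d = 10.

Final answer: (220, 350) = (10); d = 10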